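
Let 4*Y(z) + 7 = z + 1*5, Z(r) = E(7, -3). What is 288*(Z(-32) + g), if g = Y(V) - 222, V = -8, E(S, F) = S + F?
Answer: -63504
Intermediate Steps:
E(S, F) = F + S
Z(r) = 4 (Z(r) = -3 + 7 = 4)
Y(z) = -½ + z/4 (Y(z) = -7/4 + (z + 1*5)/4 = -7/4 + (z + 5)/4 = -7/4 + (5 + z)/4 = -7/4 + (5/4 + z/4) = -½ + z/4)
g = -449/2 (g = (-½ + (¼)*(-8)) - 222 = (-½ - 2) - 222 = -5/2 - 222 = -449/2 ≈ -224.50)
288*(Z(-32) + g) = 288*(4 - 449/2) = 288*(-441/2) = -63504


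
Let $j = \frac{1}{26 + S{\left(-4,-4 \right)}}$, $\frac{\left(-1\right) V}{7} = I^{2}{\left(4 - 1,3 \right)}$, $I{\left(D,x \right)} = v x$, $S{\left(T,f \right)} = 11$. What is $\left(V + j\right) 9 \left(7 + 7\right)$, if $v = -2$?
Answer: $- \frac{1174698}{37} \approx -31749.0$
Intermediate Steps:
$I{\left(D,x \right)} = - 2 x$
$V = -252$ ($V = - 7 \left(\left(-2\right) 3\right)^{2} = - 7 \left(-6\right)^{2} = \left(-7\right) 36 = -252$)
$j = \frac{1}{37}$ ($j = \frac{1}{26 + 11} = \frac{1}{37} \approx 0.027027$)
$\left(V + j\right) 9 \left(7 + 7\right) = \left(-252 + \frac{1}{37}\right) 9 \left(7 + 7\right) = - \frac{9323 \cdot 9 \cdot 14}{37} = \left(- \frac{9323}{37}\right) 126 = - \frac{1174698}{37}$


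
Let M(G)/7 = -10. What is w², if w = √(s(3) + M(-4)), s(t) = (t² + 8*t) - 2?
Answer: -39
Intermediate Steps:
s(t) = -2 + t² + 8*t
M(G) = -70 (M(G) = 7*(-10) = -70)
w = I*√39 (w = √((-2 + 3² + 8*3) - 70) = √((-2 + 9 + 24) - 70) = √(31 - 70) = √(-39) = I*√39 ≈ 6.245*I)
w² = (I*√39)² = -39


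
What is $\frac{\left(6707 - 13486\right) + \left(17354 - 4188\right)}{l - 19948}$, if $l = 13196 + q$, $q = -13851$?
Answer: $- \frac{6387}{20603} \approx -0.31$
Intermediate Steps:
$l = -655$ ($l = 13196 - 13851 = -655$)
$\frac{\left(6707 - 13486\right) + \left(17354 - 4188\right)}{l - 19948} = \frac{\left(6707 - 13486\right) + \left(17354 - 4188\right)}{-655 - 19948} = \frac{-6779 + \left(17354 - 4188\right)}{-20603} = \left(-6779 + 13166\right) \left(- \frac{1}{20603}\right) = 6387 \left(- \frac{1}{20603}\right) = - \frac{6387}{20603}$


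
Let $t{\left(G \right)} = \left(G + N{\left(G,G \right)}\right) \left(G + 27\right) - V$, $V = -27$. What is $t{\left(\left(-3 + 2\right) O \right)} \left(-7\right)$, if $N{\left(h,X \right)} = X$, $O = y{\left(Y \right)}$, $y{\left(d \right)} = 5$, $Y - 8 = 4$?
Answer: $1351$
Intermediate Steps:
$Y = 12$ ($Y = 8 + 4 = 12$)
$O = 5$
$t{\left(G \right)} = 27 + 2 G \left(27 + G\right)$ ($t{\left(G \right)} = \left(G + G\right) \left(G + 27\right) - -27 = 2 G \left(27 + G\right) + 27 = 27 + 2 G \left(27 + G\right)$)
$t{\left(\left(-3 + 2\right) O \right)} \left(-7\right) = \left(27 + 2 \left(\left(-3 + 2\right) 5\right)^{2} + 54 \left(-3 + 2\right) 5\right) \left(-7\right) = \left(27 + 2 \left(\left(-1\right) 5\right)^{2} + 54 \left(\left(-1\right) 5\right)\right) \left(-7\right) = \left(27 + 2 \left(-5\right)^{2} + 54 \left(-5\right)\right) \left(-7\right) = \left(27 + 2 \cdot 25 - 270\right) \left(-7\right) = \left(27 + 50 - 270\right) \left(-7\right) = \left(-193\right) \left(-7\right) = 1351$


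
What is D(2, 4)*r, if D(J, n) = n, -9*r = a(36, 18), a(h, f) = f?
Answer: -8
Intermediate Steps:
r = -2 (r = -⅑*18 = -2)
D(2, 4)*r = 4*(-2) = -8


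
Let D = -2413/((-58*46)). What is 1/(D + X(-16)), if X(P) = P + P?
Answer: -2668/82963 ≈ -0.032159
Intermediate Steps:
X(P) = 2*P
D = 2413/2668 (D = -2413/(-2668) = -2413*(-1/2668) = 2413/2668 ≈ 0.90442)
1/(D + X(-16)) = 1/(2413/2668 + 2*(-16)) = 1/(2413/2668 - 32) = 1/(-82963/2668) = -2668/82963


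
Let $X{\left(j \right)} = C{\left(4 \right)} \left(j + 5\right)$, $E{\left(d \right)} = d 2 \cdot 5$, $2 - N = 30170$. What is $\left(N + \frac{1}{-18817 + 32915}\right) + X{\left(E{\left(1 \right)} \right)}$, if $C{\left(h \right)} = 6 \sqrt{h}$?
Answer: $- \frac{422770823}{14098} \approx -29988.0$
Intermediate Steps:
$N = -30168$ ($N = 2 - 30170 = -30168$)
$E{\left(d \right)} = 10 d$ ($E{\left(d \right)} = 2 d 5 = 10 d$)
$X{\left(j \right)} = 60 + 12 j$ ($X{\left(j \right)} = 6 \sqrt{4} \left(j + 5\right) = 6 \cdot 2 \left(5 + j\right) = 12 \left(5 + j\right) = 60 + 12 j$)
$\left(N + \frac{1}{-18817 + 32915}\right) + X{\left(E{\left(1 \right)} \right)} = \left(-30168 + \frac{1}{-18817 + 32915}\right) + \left(60 + 12 \cdot 10 \cdot 1\right) = \left(-30168 + \frac{1}{14098}\right) + \left(60 + 12 \cdot 10\right) = \left(-30168 + \frac{1}{14098}\right) + \left(60 + 120\right) = - \frac{425308463}{14098} + 180 = - \frac{422770823}{14098}$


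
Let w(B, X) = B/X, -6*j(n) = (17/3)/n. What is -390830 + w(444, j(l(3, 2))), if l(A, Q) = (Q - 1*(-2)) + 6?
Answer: -6724030/17 ≈ -3.9553e+5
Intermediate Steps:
l(A, Q) = 8 + Q (l(A, Q) = (Q + 2) + 6 = (2 + Q) + 6 = 8 + Q)
j(n) = -17/(18*n) (j(n) = -17/3/(6*n) = -17*(⅓)/(6*n) = -17/(18*n))
-390830 + w(444, j(l(3, 2))) = -390830 + 444/((-17/(18*(8 + 2)))) = -390830 + 444/((-17/18/10)) = -390830 + 444/((-17/18*⅒)) = -390830 + 444/(-17/180) = -390830 + 444*(-180/17) = -390830 - 79920/17 = -6724030/17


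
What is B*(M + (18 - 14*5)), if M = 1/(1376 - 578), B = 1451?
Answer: -60209245/798 ≈ -75450.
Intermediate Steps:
M = 1/798 ≈ 0.0012531
B*(M + (18 - 14*5)) = 1451*(1/798 + (18 - 14*5)) = 1451*(1/798 + (18 - 70)) = 1451*(1/798 - 52) = 1451*(-41495/798) = -60209245/798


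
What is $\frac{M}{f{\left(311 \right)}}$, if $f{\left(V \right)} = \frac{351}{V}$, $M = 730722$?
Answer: $\frac{75751514}{117} \approx 6.4745 \cdot 10^{5}$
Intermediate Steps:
$\frac{M}{f{\left(311 \right)}} = \frac{730722}{351 \cdot \frac{1}{311}} = \frac{730722}{\frac{351}{311}} = 730722 \cdot \frac{311}{351} = \frac{75751514}{117}$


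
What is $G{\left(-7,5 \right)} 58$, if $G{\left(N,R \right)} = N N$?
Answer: $2842$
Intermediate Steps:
$G{\left(N,R \right)} = N^{2}$
$G{\left(-7,5 \right)} 58 = \left(-7\right)^{2} \cdot 58 = 49 \cdot 58 = 2842$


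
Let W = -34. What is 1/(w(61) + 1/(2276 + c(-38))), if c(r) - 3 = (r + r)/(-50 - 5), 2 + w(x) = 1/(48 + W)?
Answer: -1755894/3385597 ≈ -0.51864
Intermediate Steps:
w(x) = -27/14 (w(x) = -2 + 1/(48 - 34) = -2 + 1/14 = -27/14)
c(r) = 3 - 2*r/55 (c(r) = 3 + (r + r)/(-50 - 5) = 3 + (2*r)/(-55) = 3 + (2*r)*(-1/55) = 3 - 2*r/55)
1/(w(61) + 1/(2276 + c(-38))) = 1/(-27/14 + 1/(2276 + (3 - 2/55*(-38)))) = 1/(-27/14 + 1/(2276 + (3 + 76/55))) = 1/(-27/14 + 1/(2276 + 241/55)) = 1/(-27/14 + 1/(125421/55)) = 1/(-27/14 + 55/125421) = 1/(-3385597/1755894) = -1755894/3385597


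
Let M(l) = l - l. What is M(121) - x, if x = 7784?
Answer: -7784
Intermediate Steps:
M(l) = 0
M(121) - x = 0 - 1*7784 = 0 - 7784 = -7784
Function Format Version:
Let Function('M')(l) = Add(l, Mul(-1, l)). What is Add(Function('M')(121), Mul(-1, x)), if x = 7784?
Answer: -7784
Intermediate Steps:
Function('M')(l) = 0
Add(Function('M')(121), Mul(-1, x)) = Add(0, Mul(-1, 7784)) = Add(0, -7784) = -7784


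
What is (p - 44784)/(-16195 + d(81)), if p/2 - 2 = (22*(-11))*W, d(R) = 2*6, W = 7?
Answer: 48168/16183 ≈ 2.9765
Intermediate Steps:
d(R) = 12
p = -3384 (p = 4 + 2*((22*(-11))*7) = 4 + 2*(-242*7) = 4 + 2*(-1694) = 4 - 3388 = -3384)
(p - 44784)/(-16195 + d(81)) = (-3384 - 44784)/(-16195 + 12) = -48168/(-16183) = -48168*(-1/16183) = 48168/16183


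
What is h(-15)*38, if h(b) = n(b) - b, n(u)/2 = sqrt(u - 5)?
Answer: 570 + 152*I*sqrt(5) ≈ 570.0 + 339.88*I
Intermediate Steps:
n(u) = 2*sqrt(-5 + u) (n(u) = 2*sqrt(u - 5) = 2*sqrt(-5 + u))
h(b) = -b + 2*sqrt(-5 + b) (h(b) = 2*sqrt(-5 + b) - b = -b + 2*sqrt(-5 + b))
h(-15)*38 = (-1*(-15) + 2*sqrt(-5 - 15))*38 = (15 + 2*sqrt(-20))*38 = (15 + 2*(2*I*sqrt(5)))*38 = (15 + 4*I*sqrt(5))*38 = 570 + 152*I*sqrt(5)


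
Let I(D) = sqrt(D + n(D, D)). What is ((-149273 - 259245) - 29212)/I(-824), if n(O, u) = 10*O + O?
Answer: 72955*I*sqrt(618)/412 ≈ 4402.0*I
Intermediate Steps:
n(O, u) = 11*O
I(D) = 2*sqrt(3)*sqrt(D) (I(D) = sqrt(D + 11*D) = sqrt(12*D) = 2*sqrt(3)*sqrt(D))
((-149273 - 259245) - 29212)/I(-824) = ((-149273 - 259245) - 29212)/((2*sqrt(3)*sqrt(-824))) = (-408518 - 29212)/((2*sqrt(3)*(2*I*sqrt(206)))) = -437730*(-I*sqrt(618)/2472) = -(-72955)*I*sqrt(618)/412 = 72955*I*sqrt(618)/412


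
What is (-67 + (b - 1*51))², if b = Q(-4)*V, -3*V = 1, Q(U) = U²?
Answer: 136900/9 ≈ 15211.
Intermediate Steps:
V = -⅓ (V = -⅓*1 = -⅓ ≈ -0.33333)
b = -16/3 (b = (-4)²*(-⅓) = 16*(-⅓) = -16/3 ≈ -5.3333)
(-67 + (b - 1*51))² = (-67 + (-16/3 - 1*51))² = (-67 + (-16/3 - 51))² = (-67 - 169/3)² = (-370/3)² = 136900/9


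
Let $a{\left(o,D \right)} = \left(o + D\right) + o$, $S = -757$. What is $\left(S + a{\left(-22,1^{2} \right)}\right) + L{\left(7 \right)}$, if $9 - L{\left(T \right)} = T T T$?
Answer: $-1134$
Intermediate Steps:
$a{\left(o,D \right)} = D + 2 o$ ($a{\left(o,D \right)} = \left(D + o\right) + o = D + 2 o$)
$L{\left(T \right)} = 9 - T^{3}$ ($L{\left(T \right)} = 9 - T T T = 9 - T^{2} T = 9 - T^{3}$)
$\left(S + a{\left(-22,1^{2} \right)}\right) + L{\left(7 \right)} = \left(-757 + \left(1^{2} + 2 \left(-22\right)\right)\right) + \left(9 - 7^{3}\right) = \left(-757 + \left(1 - 44\right)\right) + \left(9 - 343\right) = \left(-757 - 43\right) + \left(9 - 343\right) = -800 - 334 = -1134$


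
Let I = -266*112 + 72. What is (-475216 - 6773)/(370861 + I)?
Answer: -481989/341141 ≈ -1.4129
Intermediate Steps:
I = -29720 (I = -29792 + 72 = -29720)
(-475216 - 6773)/(370861 + I) = (-475216 - 6773)/(370861 - 29720) = -481989/341141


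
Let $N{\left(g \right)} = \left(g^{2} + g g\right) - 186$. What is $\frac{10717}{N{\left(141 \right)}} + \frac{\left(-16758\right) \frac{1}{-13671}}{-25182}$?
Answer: $\frac{1394106071}{5149114632} \approx 0.27075$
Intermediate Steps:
$N{\left(g \right)} = -186 + 2 g^{2}$ ($N{\left(g \right)} = \left(g^{2} + g^{2}\right) - 186 = 2 g^{2} - 186 = -186 + 2 g^{2}$)
$\frac{10717}{N{\left(141 \right)}} + \frac{\left(-16758\right) \frac{1}{-13671}}{-25182} = \frac{10717}{-186 + 2 \cdot 141^{2}} + \frac{\left(-16758\right) \frac{1}{-13671}}{-25182} = \frac{10717}{-186 + 2 \cdot 19881} + \left(-16758\right) \left(- \frac{1}{13671}\right) \left(- \frac{1}{25182}\right) = \frac{10717}{-186 + 39762} + \frac{38}{31} \left(- \frac{1}{25182}\right) = \frac{10717}{39576} - \frac{19}{390321} = \frac{1394106071}{5149114632}$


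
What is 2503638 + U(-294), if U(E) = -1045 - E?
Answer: 2502887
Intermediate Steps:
2503638 + U(-294) = 2503638 + (-1045 - 1*(-294)) = 2503638 + (-1045 + 294) = 2503638 - 751 = 2502887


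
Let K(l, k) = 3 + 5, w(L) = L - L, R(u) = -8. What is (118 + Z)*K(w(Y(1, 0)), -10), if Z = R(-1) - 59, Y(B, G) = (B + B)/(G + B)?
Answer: 408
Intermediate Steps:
Y(B, G) = 2*B/(B + G) (Y(B, G) = (2*B)/(B + G) = 2*B/(B + G))
w(L) = 0
K(l, k) = 8
Z = -67 (Z = -8 - 59 = -67)
(118 + Z)*K(w(Y(1, 0)), -10) = (118 - 67)*8 = 51*8 = 408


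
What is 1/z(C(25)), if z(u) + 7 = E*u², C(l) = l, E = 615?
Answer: 1/384368 ≈ 2.6017e-6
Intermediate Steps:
z(u) = -7 + 615*u²
1/z(C(25)) = 1/(-7 + 615*25²) = 1/(-7 + 615*625) = 1/(-7 + 384375) = 1/384368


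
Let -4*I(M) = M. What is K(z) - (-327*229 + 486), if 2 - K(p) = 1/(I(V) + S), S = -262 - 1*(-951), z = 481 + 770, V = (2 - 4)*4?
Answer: 51409708/691 ≈ 74399.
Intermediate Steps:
V = -8 (V = -2*4 = -8)
I(M) = -M/4
z = 1251
S = 689 (S = -262 + 951 = 689)
K(p) = 1381/691 (K(p) = 2 - 1/(-¼*(-8) + 689) = 2 - 1/(2 + 689) = 2 - 1/691 = 1381/691)
K(z) - (-327*229 + 486) = 1381/691 - (-327*229 + 486) = 1381/691 - (-74883 + 486) = 1381/691 - 1*(-74397) = 1381/691 + 74397 = 51409708/691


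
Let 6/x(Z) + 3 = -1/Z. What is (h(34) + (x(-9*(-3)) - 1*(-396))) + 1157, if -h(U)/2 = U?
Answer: 60804/41 ≈ 1483.0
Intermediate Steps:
x(Z) = 6/(-3 - 1/Z)
h(U) = -2*U
(h(34) + (x(-9*(-3)) - 1*(-396))) + 1157 = (-2*34 + (-6*(-9*(-3))/(1 + 3*(-9*(-3))) - 1*(-396))) + 1157 = (-68 + (-6*27/(1 + 3*27) + 396)) + 1157 = (-68 + (-6*27/(1 + 81) + 396)) + 1157 = (-68 + (-6*27/82 + 396)) + 1157 = (-68 + (-6*27*1/82 + 396)) + 1157 = (-68 + (-81/41 + 396)) + 1157 = (-68 + 16155/41) + 1157 = 13367/41 + 1157 = 60804/41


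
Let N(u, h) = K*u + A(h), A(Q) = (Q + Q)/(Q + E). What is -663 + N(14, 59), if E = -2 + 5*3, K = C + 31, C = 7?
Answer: -4657/36 ≈ -129.36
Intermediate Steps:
K = 38 (K = 7 + 31 = 38)
E = 13 (E = -2 + 15 = 13)
A(Q) = 2*Q/(13 + Q) (A(Q) = (Q + Q)/(Q + 13) = (2*Q)/(13 + Q) = 2*Q/(13 + Q))
N(u, h) = 38*u + 2*h/(13 + h)
-663 + N(14, 59) = -663 + 2*(59 + 19*14*(13 + 59))/(13 + 59) = -663 + 2*(59 + 19*14*72)/72 = -663 + 2*(1/72)*(59 + 19152) = -663 + 2*(1/72)*19211 = -663 + 19211/36 = -4657/36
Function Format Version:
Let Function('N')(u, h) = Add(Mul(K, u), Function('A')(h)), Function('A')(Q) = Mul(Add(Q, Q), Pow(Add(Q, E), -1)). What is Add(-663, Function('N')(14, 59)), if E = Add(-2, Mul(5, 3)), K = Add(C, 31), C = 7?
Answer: Rational(-4657, 36) ≈ -129.36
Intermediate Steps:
K = 38 (K = Add(7, 31) = 38)
E = 13 (E = Add(-2, 15) = 13)
Function('A')(Q) = Mul(2, Q, Pow(Add(13, Q), -1)) (Function('A')(Q) = Mul(Add(Q, Q), Pow(Add(Q, 13), -1)) = Mul(Mul(2, Q), Pow(Add(13, Q), -1)) = Mul(2, Q, Pow(Add(13, Q), -1)))
Function('N')(u, h) = Add(Mul(38, u), Mul(2, h, Pow(Add(13, h), -1)))
Add(-663, Function('N')(14, 59)) = Add(-663, Mul(2, Pow(Add(13, 59), -1), Add(59, Mul(19, 14, Add(13, 59))))) = Add(-663, Mul(2, Pow(72, -1), Add(59, Mul(19, 14, 72)))) = Add(-663, Mul(2, Rational(1, 72), Add(59, 19152))) = Add(-663, Mul(2, Rational(1, 72), 19211)) = Add(-663, Rational(19211, 36)) = Rational(-4657, 36)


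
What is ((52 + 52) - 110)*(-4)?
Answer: 24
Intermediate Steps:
((52 + 52) - 110)*(-4) = (104 - 110)*(-4) = -6*(-4) = 24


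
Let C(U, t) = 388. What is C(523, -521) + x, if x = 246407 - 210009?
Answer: 36786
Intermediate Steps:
x = 36398
C(523, -521) + x = 388 + 36398 = 36786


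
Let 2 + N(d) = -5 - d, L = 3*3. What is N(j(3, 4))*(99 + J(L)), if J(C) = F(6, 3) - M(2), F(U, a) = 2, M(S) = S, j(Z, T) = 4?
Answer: -1089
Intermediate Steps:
L = 9
J(C) = 0 (J(C) = 2 - 1*2 = 2 - 2 = 0)
N(d) = -7 - d (N(d) = -2 + (-5 - d) = -7 - d)
N(j(3, 4))*(99 + J(L)) = (-7 - 1*4)*(99 + 0) = (-7 - 4)*99 = -11*99 = -1089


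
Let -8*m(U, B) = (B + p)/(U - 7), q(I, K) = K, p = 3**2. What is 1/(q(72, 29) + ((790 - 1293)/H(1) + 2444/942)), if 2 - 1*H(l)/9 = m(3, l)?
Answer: -38151/58175 ≈ -0.65580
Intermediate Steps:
p = 9
m(U, B) = -(9 + B)/(8*(-7 + U)) (m(U, B) = -(B + 9)/(8*(U - 7)) = -(9 + B)/(8*(-7 + U)))
H(l) = 495/32 - 9*l/32 (H(l) = 18 - 9*(-9 - l)/(8*(-7 + 3)) = 18 - 9*(-9 - l)/(8*(-4)) = 18 - 9*(-1)*(-9 - l)/(8*4) = 18 - 9*(9/32 + l/32) = 18 + (-81/32 - 9*l/32) = 495/32 - 9*l/32)
1/(q(72, 29) + ((790 - 1293)/H(1) + 2444/942)) = 1/(29 + ((790 - 1293)/(495/32 - 9/32*1) + 2444/942)) = 1/(29 + (-503/(495/32 - 9/32) + 2444*(1/942))) = 1/(29 + (-503/243/16 + 1222/471)) = 1/(29 + (-503*16/243 + 1222/471)) = 1/(29 + (-8048/243 + 1222/471)) = 1/(29 - 1164554/38151) = 1/(-58175/38151) = -38151/58175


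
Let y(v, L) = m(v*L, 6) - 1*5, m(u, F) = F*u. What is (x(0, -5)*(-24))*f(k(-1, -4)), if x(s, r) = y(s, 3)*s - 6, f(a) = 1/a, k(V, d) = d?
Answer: -36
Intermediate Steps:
y(v, L) = -5 + 6*L*v (y(v, L) = 6*(v*L) - 1*5 = 6*(L*v) - 5 = 6*L*v - 5 = -5 + 6*L*v)
x(s, r) = -6 + s*(-5 + 18*s) (x(s, r) = (-5 + 6*3*s)*s - 6 = (-5 + 18*s)*s - 6 = s*(-5 + 18*s) - 6 = -6 + s*(-5 + 18*s))
(x(0, -5)*(-24))*f(k(-1, -4)) = ((-6 + 0*(-5 + 18*0))*(-24))/(-4) = ((-6 + 0*(-5 + 0))*(-24))*(-¼) = ((-6 + 0*(-5))*(-24))*(-¼) = ((-6 + 0)*(-24))*(-¼) = -6*(-24)*(-¼) = 144*(-¼) = -36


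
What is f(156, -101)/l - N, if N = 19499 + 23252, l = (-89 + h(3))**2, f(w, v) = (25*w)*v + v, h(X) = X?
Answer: -316580397/7396 ≈ -42804.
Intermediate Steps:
f(w, v) = v + 25*v*w (f(w, v) = 25*v*w + v = v + 25*v*w)
l = 7396 (l = (-89 + 3)**2 = (-86)**2 = 7396)
N = 42751
f(156, -101)/l - N = -101*(1 + 25*156)/7396 - 1*42751 = -101*(1 + 3900)*(1/7396) - 42751 = -101*3901*(1/7396) - 42751 = -394001*1/7396 - 42751 = -394001/7396 - 42751 = -316580397/7396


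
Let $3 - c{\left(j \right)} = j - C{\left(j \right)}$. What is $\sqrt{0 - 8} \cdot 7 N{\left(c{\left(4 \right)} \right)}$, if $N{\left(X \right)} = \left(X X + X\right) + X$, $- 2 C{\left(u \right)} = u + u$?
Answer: $210 i \sqrt{2} \approx 296.98 i$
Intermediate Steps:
$C{\left(u \right)} = - u$ ($C{\left(u \right)} = - \frac{u + u}{2} = - \frac{2 u}{2} = - u$)
$c{\left(j \right)} = 3 - 2 j$ ($c{\left(j \right)} = 3 - \left(j - - j\right) = 3 - \left(j + j\right) = 3 - 2 j$)
$N{\left(X \right)} = X^{2} + 2 X$ ($N{\left(X \right)} = \left(X^{2} + X\right) + X = \left(X + X^{2}\right) + X = X^{2} + 2 X$)
$\sqrt{0 - 8} \cdot 7 N{\left(c{\left(4 \right)} \right)} = \sqrt{0 - 8} \cdot 7 \left(3 - 8\right) \left(2 + \left(3 - 8\right)\right) = \sqrt{-8} \cdot 7 \left(3 - 8\right) \left(2 + \left(3 - 8\right)\right) = 2 i \sqrt{2} \cdot 7 \left(- 5 \left(2 - 5\right)\right) = 14 i \sqrt{2} \left(\left(-5\right) \left(-3\right)\right) = 14 i \sqrt{2} \cdot 15 = 210 i \sqrt{2}$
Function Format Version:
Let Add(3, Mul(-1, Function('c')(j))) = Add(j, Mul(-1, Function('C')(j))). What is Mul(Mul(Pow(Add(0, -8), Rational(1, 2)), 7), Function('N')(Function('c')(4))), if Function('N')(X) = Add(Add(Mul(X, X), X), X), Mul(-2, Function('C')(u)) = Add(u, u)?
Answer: Mul(210, I, Pow(2, Rational(1, 2))) ≈ Mul(296.98, I)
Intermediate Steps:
Function('C')(u) = Mul(-1, u) (Function('C')(u) = Mul(Rational(-1, 2), Add(u, u)) = Mul(Rational(-1, 2), Mul(2, u)) = Mul(-1, u))
Function('c')(j) = Add(3, Mul(-2, j)) (Function('c')(j) = Add(3, Mul(-1, Add(j, Mul(-1, Mul(-1, j))))) = Add(3, Mul(-1, Add(j, j))) = Add(3, Mul(-1, Mul(2, j))) = Add(3, Mul(-2, j)))
Function('N')(X) = Add(Pow(X, 2), Mul(2, X)) (Function('N')(X) = Add(Add(Pow(X, 2), X), X) = Add(Add(X, Pow(X, 2)), X) = Add(Pow(X, 2), Mul(2, X)))
Mul(Mul(Pow(Add(0, -8), Rational(1, 2)), 7), Function('N')(Function('c')(4))) = Mul(Mul(Pow(Add(0, -8), Rational(1, 2)), 7), Mul(Add(3, Mul(-2, 4)), Add(2, Add(3, Mul(-2, 4))))) = Mul(Mul(Pow(-8, Rational(1, 2)), 7), Mul(Add(3, -8), Add(2, Add(3, -8)))) = Mul(Mul(Mul(2, I, Pow(2, Rational(1, 2))), 7), Mul(-5, Add(2, -5))) = Mul(Mul(14, I, Pow(2, Rational(1, 2))), Mul(-5, -3)) = Mul(Mul(14, I, Pow(2, Rational(1, 2))), 15) = Mul(210, I, Pow(2, Rational(1, 2)))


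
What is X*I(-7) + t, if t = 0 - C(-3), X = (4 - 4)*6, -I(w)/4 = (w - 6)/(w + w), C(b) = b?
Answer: 3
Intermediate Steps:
I(w) = -2*(-6 + w)/w (I(w) = -4*(w - 6)/(w + w) = -4*(-6 + w)/(2*w) = -4*(-6 + w)*1/(2*w) = -2*(-6 + w)/w)
X = 0 (X = 0*6 = 0)
t = 3 (t = 0 - 1*(-3) = 0 + 3 = 3)
X*I(-7) + t = 0*(-2 + 12/(-7)) + 3 = 0*(-2 + 12*(-⅐)) + 3 = 0*(-2 - 12/7) + 3 = 0*(-26/7) + 3 = 0 + 3 = 3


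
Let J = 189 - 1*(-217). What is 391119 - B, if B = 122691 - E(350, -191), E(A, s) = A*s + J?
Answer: 201984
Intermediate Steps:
J = 406 (J = 189 + 217 = 406)
E(A, s) = 406 + A*s (E(A, s) = A*s + 406 = 406 + A*s)
B = 189135 (B = 122691 - (406 + 350*(-191)) = 122691 - (406 - 66850) = 122691 - 1*(-66444) = 122691 + 66444 = 189135)
391119 - B = 391119 - 1*189135 = 391119 - 189135 = 201984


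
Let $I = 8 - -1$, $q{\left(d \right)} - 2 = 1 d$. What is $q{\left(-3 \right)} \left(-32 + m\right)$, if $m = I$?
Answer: $23$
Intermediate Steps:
$q{\left(d \right)} = 2 + d$ ($q{\left(d \right)} = 2 + 1 d = 2 + d$)
$I = 9$ ($I = 8 + 1 = 9$)
$m = 9$
$q{\left(-3 \right)} \left(-32 + m\right) = \left(2 - 3\right) \left(-32 + 9\right) = \left(-1\right) \left(-23\right) = 23$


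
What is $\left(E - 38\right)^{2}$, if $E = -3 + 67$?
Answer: $676$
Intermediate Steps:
$E = 64$
$\left(E - 38\right)^{2} = \left(64 - 38\right)^{2} = 26^{2} = 676$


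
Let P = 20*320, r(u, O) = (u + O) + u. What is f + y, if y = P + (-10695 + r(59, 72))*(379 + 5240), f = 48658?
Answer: -58972537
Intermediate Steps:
r(u, O) = O + 2*u (r(u, O) = (O + u) + u = O + 2*u)
P = 6400
y = -59021195 (y = 6400 + (-10695 + (72 + 2*59))*(379 + 5240) = 6400 + (-10695 + (72 + 118))*5619 = 6400 + (-10695 + 190)*5619 = 6400 - 10505*5619 = 6400 - 59027595 = -59021195)
f + y = 48658 - 59021195 = -58972537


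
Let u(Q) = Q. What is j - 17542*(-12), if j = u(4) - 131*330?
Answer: 167278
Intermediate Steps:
j = -43226 (j = 4 - 131*330 = 4 - 43230 = -43226)
j - 17542*(-12) = -43226 - 17542*(-12) = -43226 - 1*(-210504) = -43226 + 210504 = 167278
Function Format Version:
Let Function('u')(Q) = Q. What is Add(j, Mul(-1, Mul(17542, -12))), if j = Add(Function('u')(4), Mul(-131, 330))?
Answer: 167278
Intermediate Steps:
j = -43226 (j = Add(4, Mul(-131, 330)) = Add(4, -43230) = -43226)
Add(j, Mul(-1, Mul(17542, -12))) = Add(-43226, Mul(-1, Mul(17542, -12))) = Add(-43226, Mul(-1, -210504)) = Add(-43226, 210504) = 167278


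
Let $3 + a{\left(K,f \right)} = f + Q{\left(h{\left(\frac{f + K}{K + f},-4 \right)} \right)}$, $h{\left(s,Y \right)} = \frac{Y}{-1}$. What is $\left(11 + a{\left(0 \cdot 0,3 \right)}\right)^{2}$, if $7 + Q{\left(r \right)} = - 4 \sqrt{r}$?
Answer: $16$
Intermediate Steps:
$h{\left(s,Y \right)} = - Y$ ($h{\left(s,Y \right)} = Y \left(-1\right) = - Y$)
$Q{\left(r \right)} = -7 - 4 \sqrt{r}$
$a{\left(K,f \right)} = -18 + f$ ($a{\left(K,f \right)} = -3 - \left(7 - f + 4 \sqrt{4}\right) = -3 - \left(7 + 8 - f\right) = -3 + \left(f - 15\right) = -3 + \left(-15 + f\right) = -18 + f$)
$\left(11 + a{\left(0 \cdot 0,3 \right)}\right)^{2} = \left(11 + \left(-18 + 3\right)\right)^{2} = \left(11 - 15\right)^{2} = \left(-4\right)^{2} = 16$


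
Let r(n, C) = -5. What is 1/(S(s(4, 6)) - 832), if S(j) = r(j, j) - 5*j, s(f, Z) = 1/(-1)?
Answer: -1/832 ≈ -0.0012019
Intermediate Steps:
s(f, Z) = -1
S(j) = -5 - 5*j
1/(S(s(4, 6)) - 832) = 1/((-5 - 5*(-1)) - 832) = 1/((-5 + 5) - 832) = 1/(0 - 832) = 1/(-832) = -1/832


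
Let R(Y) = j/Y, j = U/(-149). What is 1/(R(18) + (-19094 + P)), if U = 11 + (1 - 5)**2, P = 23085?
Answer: 298/1189315 ≈ 0.00025056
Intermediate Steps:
U = 27 (U = 11 + (-4)**2 = 11 + 16 = 27)
j = -27/149 (j = 27/(-149) = 27*(-1/149) = -27/149 ≈ -0.18121)
R(Y) = -27/(149*Y)
1/(R(18) + (-19094 + P)) = 1/(-27/149/18 + (-19094 + 23085)) = 1/(-27/149*1/18 + 3991) = 1/(-3/298 + 3991) = 1/(1189315/298) = 298/1189315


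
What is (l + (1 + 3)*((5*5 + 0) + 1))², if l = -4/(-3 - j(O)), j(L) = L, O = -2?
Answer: 11664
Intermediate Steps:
l = 4 (l = -4/(-3 - 1*(-2)) = -4/(-3 + 2) = -4/(-1) = -4*(-1) = 4)
(l + (1 + 3)*((5*5 + 0) + 1))² = (4 + (1 + 3)*((5*5 + 0) + 1))² = (4 + 4*((25 + 0) + 1))² = (4 + 4*(25 + 1))² = (4 + 4*26)² = (4 + 104)² = 108² = 11664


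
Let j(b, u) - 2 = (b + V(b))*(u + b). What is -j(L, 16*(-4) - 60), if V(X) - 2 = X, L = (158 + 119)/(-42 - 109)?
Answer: -4833854/22801 ≈ -212.00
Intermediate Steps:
L = -277/151 (L = 277/(-151) = 277*(-1/151) = -277/151 ≈ -1.8344)
V(X) = 2 + X
j(b, u) = 2 + (2 + 2*b)*(b + u) (j(b, u) = 2 + (b + (2 + b))*(u + b) = 2 + (2 + 2*b)*(b + u))
-j(L, 16*(-4) - 60) = -(2 + 2*(-277/151) + 2*(16*(-4) - 60) + 2*(-277/151)² + 2*(-277/151)*(16*(-4) - 60)) = -(2 - 554/151 + 2*(-64 - 60) + 2*(76729/22801) + 2*(-277/151)*(-64 - 60)) = -(2 - 554/151 + 2*(-124) + 153458/22801 + 2*(-277/151)*(-124)) = -(2 - 554/151 - 248 + 153458/22801 + 68696/151) = -1*4833854/22801 = -4833854/22801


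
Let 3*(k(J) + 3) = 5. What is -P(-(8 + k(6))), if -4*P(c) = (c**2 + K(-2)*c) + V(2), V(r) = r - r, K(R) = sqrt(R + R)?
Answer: 100/9 - 10*I/3 ≈ 11.111 - 3.3333*I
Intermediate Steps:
K(R) = sqrt(2)*sqrt(R) (K(R) = sqrt(2*R) = sqrt(2)*sqrt(R))
k(J) = -4/3 (k(J) = -3 + (1/3)*5 = -3 + 5/3 = -4/3)
V(r) = 0
P(c) = -c**2/4 - I*c/2 (P(c) = -((c**2 + (sqrt(2)*sqrt(-2))*c) + 0)/4 = -((c**2 + (sqrt(2)*(I*sqrt(2)))*c) + 0)/4 = -((c**2 + (2*I)*c) + 0)/4 = -((c**2 + 2*I*c) + 0)/4 = -(c**2 + 2*I*c)/4 = -c**2/4 - I*c/2)
-P(-(8 + k(6))) = -(-(8 - 4/3))*(-(-1)*(8 - 4/3) - 2*I)/4 = -(-1*20/3)*(-(-1)*20/3 - 2*I)/4 = -(-20)*(-1*(-20/3) - 2*I)/(4*3) = -(-20)*(20/3 - 2*I)/(4*3) = -(-100/9 + 10*I/3) = 100/9 - 10*I/3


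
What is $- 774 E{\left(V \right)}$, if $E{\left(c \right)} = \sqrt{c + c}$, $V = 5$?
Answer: $- 774 \sqrt{10} \approx -2447.6$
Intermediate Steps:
$E{\left(c \right)} = \sqrt{2} \sqrt{c}$ ($E{\left(c \right)} = \sqrt{2 c} = \sqrt{2} \sqrt{c}$)
$- 774 E{\left(V \right)} = - 774 \sqrt{2} \sqrt{5} = - 774 \sqrt{10}$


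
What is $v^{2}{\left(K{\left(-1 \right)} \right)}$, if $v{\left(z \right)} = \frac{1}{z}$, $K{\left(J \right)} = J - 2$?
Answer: $\frac{1}{9} \approx 0.11111$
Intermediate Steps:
$K{\left(J \right)} = -2 + J$
$v^{2}{\left(K{\left(-1 \right)} \right)} = \left(\frac{1}{-2 - 1}\right)^{2} = \left(\frac{1}{-3}\right)^{2} = \left(- \frac{1}{3}\right)^{2} = \frac{1}{9}$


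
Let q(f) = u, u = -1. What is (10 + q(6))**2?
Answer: 81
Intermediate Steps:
q(f) = -1
(10 + q(6))**2 = (10 - 1)**2 = 9**2 = 81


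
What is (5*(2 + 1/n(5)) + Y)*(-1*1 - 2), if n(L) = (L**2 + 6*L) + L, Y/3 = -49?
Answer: 1643/4 ≈ 410.75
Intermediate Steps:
Y = -147 (Y = 3*(-49) = -147)
n(L) = L**2 + 7*L
(5*(2 + 1/n(5)) + Y)*(-1*1 - 2) = (5*(2 + 1/(5*(7 + 5))) - 147)*(-1*1 - 2) = (5*(2 + 1/(5*12)) - 147)*(-1 - 2) = (5*(2 + 1/60) - 147)*(-3) = (5*(121/60) - 147)*(-3) = (121/12 - 147)*(-3) = -1643/12*(-3) = 1643/4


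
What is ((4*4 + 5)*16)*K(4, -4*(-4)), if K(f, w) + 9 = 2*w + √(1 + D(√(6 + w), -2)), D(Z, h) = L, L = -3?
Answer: 7728 + 336*I*√2 ≈ 7728.0 + 475.18*I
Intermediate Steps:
D(Z, h) = -3
K(f, w) = -9 + 2*w + I*√2 (K(f, w) = -9 + (2*w + √(1 - 3)) = -9 + (2*w + √(-2)) = -9 + (2*w + I*√2) = -9 + 2*w + I*√2)
((4*4 + 5)*16)*K(4, -4*(-4)) = ((4*4 + 5)*16)*(-9 + 2*(-4*(-4)) + I*√2) = ((16 + 5)*16)*(-9 + 2*16 + I*√2) = (21*16)*(-9 + 32 + I*√2) = 336*(23 + I*√2) = 7728 + 336*I*√2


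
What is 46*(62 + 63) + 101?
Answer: 5851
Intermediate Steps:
46*(62 + 63) + 101 = 46*125 + 101 = 5750 + 101 = 5851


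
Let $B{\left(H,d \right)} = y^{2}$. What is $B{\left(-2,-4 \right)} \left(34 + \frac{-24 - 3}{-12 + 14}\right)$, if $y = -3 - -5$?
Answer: $82$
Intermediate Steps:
$y = 2$ ($y = -3 + 5 = 2$)
$B{\left(H,d \right)} = 4$ ($B{\left(H,d \right)} = 2^{2} = 4$)
$B{\left(-2,-4 \right)} \left(34 + \frac{-24 - 3}{-12 + 14}\right) = 4 \left(34 + \frac{-24 - 3}{-12 + 14}\right) = 4 \left(34 - \frac{27}{2}\right) = 4 \cdot \frac{41}{2} = 82$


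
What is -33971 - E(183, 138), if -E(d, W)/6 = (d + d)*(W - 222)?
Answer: -218435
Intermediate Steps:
E(d, W) = -12*d*(-222 + W) (E(d, W) = -6*(d + d)*(W - 222) = -6*2*d*(-222 + W) = -12*d*(-222 + W))
-33971 - E(183, 138) = -33971 - 12*183*(222 - 1*138) = -33971 - 12*183*(222 - 138) = -33971 - 12*183*84 = -33971 - 1*184464 = -33971 - 184464 = -218435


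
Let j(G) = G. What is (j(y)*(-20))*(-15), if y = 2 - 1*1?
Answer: 300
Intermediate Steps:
y = 1 (y = 2 - 1 = 1)
(j(y)*(-20))*(-15) = (1*(-20))*(-15) = -20*(-15) = 300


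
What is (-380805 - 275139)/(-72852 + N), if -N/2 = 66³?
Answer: 54662/53987 ≈ 1.0125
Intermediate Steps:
N = -574992 (N = -2*66³ = -2*287496 = -574992)
(-380805 - 275139)/(-72852 + N) = (-380805 - 275139)/(-72852 - 574992) = -655944/(-647844) = -655944*(-1/647844) = 54662/53987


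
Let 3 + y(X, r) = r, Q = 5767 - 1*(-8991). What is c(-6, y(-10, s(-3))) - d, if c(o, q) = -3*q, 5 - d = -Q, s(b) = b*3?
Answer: -14727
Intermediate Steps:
Q = 14758 (Q = 5767 + 8991 = 14758)
s(b) = 3*b
d = 14763 (d = 5 - (-1)*14758 = 5 - 1*(-14758) = 5 + 14758 = 14763)
y(X, r) = -3 + r
c(-6, y(-10, s(-3))) - d = -3*(-3 + 3*(-3)) - 1*14763 = -3*(-3 - 9) - 14763 = -3*(-12) - 14763 = 36 - 14763 = -14727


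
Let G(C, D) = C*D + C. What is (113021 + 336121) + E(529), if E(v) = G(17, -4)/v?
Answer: 237596067/529 ≈ 4.4914e+5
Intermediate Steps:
G(C, D) = C + C*D
E(v) = -51/v (E(v) = (17*(1 - 4))/v = (17*(-3))/v = -51/v)
(113021 + 336121) + E(529) = (113021 + 336121) - 51/529 = 449142 - 51*1/529 = 449142 - 51/529 = 237596067/529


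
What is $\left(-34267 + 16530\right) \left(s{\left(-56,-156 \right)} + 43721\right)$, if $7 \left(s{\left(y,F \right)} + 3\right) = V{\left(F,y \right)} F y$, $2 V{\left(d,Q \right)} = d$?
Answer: $951164362$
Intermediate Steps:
$V{\left(d,Q \right)} = \frac{d}{2}$
$s{\left(y,F \right)} = -3 + \frac{y F^{2}}{14}$ ($s{\left(y,F \right)} = -3 + \frac{\frac{F}{2} F y}{7} = -3 + \frac{\frac{1}{2} y F^{2}}{7} = -3 + \frac{y F^{2}}{14}$)
$\left(-34267 + 16530\right) \left(s{\left(-56,-156 \right)} + 43721\right) = \left(-34267 + 16530\right) \left(\left(-3 + \frac{1}{14} \left(-56\right) \left(-156\right)^{2}\right) + 43721\right) = - 17737 \left(\left(-3 + \frac{1}{14} \left(-56\right) 24336\right) + 43721\right) = - 17737 \left(\left(-3 - 97344\right) + 43721\right) = - 17737 \left(-97347 + 43721\right) = \left(-17737\right) \left(-53626\right) = 951164362$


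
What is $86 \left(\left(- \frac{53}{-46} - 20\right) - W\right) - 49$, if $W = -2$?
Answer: $- \frac{34452}{23} \approx -1497.9$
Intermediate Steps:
$86 \left(\left(- \frac{53}{-46} - 20\right) - W\right) - 49 = 86 \left(\left(- \frac{53}{-46} - 20\right) - -2\right) - 49 = 86 \left(\left(\left(-53\right) \left(- \frac{1}{46}\right) - 20\right) + 2\right) - 49 = 86 \left(\left(\frac{53}{46} - 20\right) + 2\right) - 49 = 86 \left(- \frac{867}{46} + 2\right) - 49 = 86 \left(- \frac{775}{46}\right) - 49 = - \frac{33325}{23} - 49 = - \frac{34452}{23}$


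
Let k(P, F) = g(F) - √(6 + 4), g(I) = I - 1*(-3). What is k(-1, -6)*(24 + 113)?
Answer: -411 - 137*√10 ≈ -844.23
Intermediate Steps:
g(I) = 3 + I (g(I) = I + 3 = 3 + I)
k(P, F) = 3 + F - √10 (k(P, F) = (3 + F) - √(6 + 4) = (3 + F) - √10 = 3 + F - √10)
k(-1, -6)*(24 + 113) = (3 - 6 - √10)*(24 + 113) = (-3 - √10)*137 = -411 - 137*√10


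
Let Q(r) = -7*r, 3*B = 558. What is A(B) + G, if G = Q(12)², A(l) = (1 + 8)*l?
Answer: 8730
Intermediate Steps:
B = 186 (B = (⅓)*558 = 186)
A(l) = 9*l
G = 7056 (G = (-7*12)² = (-84)² = 7056)
A(B) + G = 9*186 + 7056 = 1674 + 7056 = 8730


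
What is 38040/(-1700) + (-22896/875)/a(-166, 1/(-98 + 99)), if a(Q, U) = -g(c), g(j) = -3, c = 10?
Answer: -462594/14875 ≈ -31.099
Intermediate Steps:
a(Q, U) = 3 (a(Q, U) = -1*(-3) = 3)
38040/(-1700) + (-22896/875)/a(-166, 1/(-98 + 99)) = 38040/(-1700) - 22896/875/3 = 38040*(-1/1700) - 22896*1/875*(⅓) = -1902/85 - 22896/875*⅓ = -1902/85 - 7632/875 = -462594/14875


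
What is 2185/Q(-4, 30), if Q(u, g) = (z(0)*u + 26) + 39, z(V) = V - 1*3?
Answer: 2185/77 ≈ 28.377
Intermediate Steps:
z(V) = -3 + V (z(V) = V - 3 = -3 + V)
Q(u, g) = 65 - 3*u (Q(u, g) = ((-3 + 0)*u + 26) + 39 = (-3*u + 26) + 39 = (26 - 3*u) + 39 = 65 - 3*u)
2185/Q(-4, 30) = 2185/(65 - 3*(-4)) = 2185/(65 + 12) = 2185/77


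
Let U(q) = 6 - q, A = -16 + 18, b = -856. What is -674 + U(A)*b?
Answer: -4098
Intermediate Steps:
A = 2
-674 + U(A)*b = -674 + (6 - 1*2)*(-856) = -674 + (6 - 2)*(-856) = -674 + 4*(-856) = -674 - 3424 = -4098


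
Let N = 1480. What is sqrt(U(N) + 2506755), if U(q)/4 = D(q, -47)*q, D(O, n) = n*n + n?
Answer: sqrt(15305795) ≈ 3912.3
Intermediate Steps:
D(O, n) = n + n**2 (D(O, n) = n**2 + n = n + n**2)
U(q) = 8648*q (U(q) = 4*((-47*(1 - 47))*q) = 4*((-47*(-46))*q) = 4*(2162*q) = 8648*q)
sqrt(U(N) + 2506755) = sqrt(8648*1480 + 2506755) = sqrt(12799040 + 2506755) = sqrt(15305795)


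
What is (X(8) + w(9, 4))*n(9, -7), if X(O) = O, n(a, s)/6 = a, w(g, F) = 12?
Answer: 1080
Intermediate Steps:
n(a, s) = 6*a
(X(8) + w(9, 4))*n(9, -7) = (8 + 12)*(6*9) = 20*54 = 1080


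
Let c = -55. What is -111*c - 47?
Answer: 6058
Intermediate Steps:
-111*c - 47 = -111*(-55) - 47 = 6105 - 47 = 6058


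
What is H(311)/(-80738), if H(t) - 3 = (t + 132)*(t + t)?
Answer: -275549/80738 ≈ -3.4129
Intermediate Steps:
H(t) = 3 + 2*t*(132 + t) (H(t) = 3 + (t + 132)*(t + t) = 3 + (132 + t)*(2*t) = 3 + 2*t*(132 + t))
H(311)/(-80738) = (3 + 2*311² + 264*311)/(-80738) = (3 + 2*96721 + 82104)*(-1/80738) = (3 + 193442 + 82104)*(-1/80738) = 275549*(-1/80738) = -275549/80738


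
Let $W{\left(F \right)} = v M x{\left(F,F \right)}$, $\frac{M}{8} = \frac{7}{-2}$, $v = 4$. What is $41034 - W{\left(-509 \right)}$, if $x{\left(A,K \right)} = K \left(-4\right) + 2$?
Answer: $269290$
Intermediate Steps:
$M = -28$ ($M = 8 \frac{7}{-2} = 8 \cdot 7 \left(- \frac{1}{2}\right) = 8 \left(- \frac{7}{2}\right) = -28$)
$x{\left(A,K \right)} = 2 - 4 K$ ($x{\left(A,K \right)} = - 4 K + 2 = 2 - 4 K$)
$W{\left(F \right)} = -224 + 448 F$ ($W{\left(F \right)} = 4 \left(-28\right) \left(2 - 4 F\right) = - 112 \left(2 - 4 F\right) = -224 + 448 F$)
$41034 - W{\left(-509 \right)} = 41034 - \left(-224 + 448 \left(-509\right)\right) = 41034 - \left(-224 - 228032\right) = 41034 - -228256 = 41034 + 228256 = 269290$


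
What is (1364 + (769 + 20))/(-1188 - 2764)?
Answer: -2153/3952 ≈ -0.54479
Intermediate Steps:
(1364 + (769 + 20))/(-1188 - 2764) = (1364 + 789)/(-3952) = 2153*(-1/3952) = -2153/3952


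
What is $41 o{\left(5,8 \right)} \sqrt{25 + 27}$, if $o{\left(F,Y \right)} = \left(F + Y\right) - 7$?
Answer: $492 \sqrt{13} \approx 1773.9$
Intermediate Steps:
$o{\left(F,Y \right)} = -7 + F + Y$
$41 o{\left(5,8 \right)} \sqrt{25 + 27} = 41 \left(-7 + 5 + 8\right) \sqrt{25 + 27} = 41 \cdot 6 \sqrt{52} = 246 \cdot 2 \sqrt{13} = 492 \sqrt{13}$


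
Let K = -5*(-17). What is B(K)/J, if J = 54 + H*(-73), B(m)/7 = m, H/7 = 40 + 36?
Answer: -595/38782 ≈ -0.015342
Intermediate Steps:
H = 532 (H = 7*(40 + 36) = 7*76 = 532)
K = 85
B(m) = 7*m
J = -38782 (J = 54 + 532*(-73) = 54 - 38836 = -38782)
B(K)/J = (7*85)/(-38782) = 595*(-1/38782) = -595/38782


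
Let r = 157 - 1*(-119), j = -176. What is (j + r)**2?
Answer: 10000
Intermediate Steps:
r = 276 (r = 157 + 119 = 276)
(j + r)**2 = (-176 + 276)**2 = 100**2 = 10000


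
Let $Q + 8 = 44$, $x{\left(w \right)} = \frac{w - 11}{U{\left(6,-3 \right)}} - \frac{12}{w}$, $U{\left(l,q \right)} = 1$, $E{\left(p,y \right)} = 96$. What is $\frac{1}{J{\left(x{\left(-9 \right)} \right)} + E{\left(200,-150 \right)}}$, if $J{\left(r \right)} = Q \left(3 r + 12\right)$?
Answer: $- \frac{1}{1488} \approx -0.00067204$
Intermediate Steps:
$x{\left(w \right)} = -11 + w - \frac{12}{w}$ ($x{\left(w \right)} = \frac{w - 11}{1} - \frac{12}{w} = \left(-11 + w\right) 1 - \frac{12}{w} = \left(-11 + w\right) - \frac{12}{w} = -11 + w - \frac{12}{w}$)
$Q = 36$ ($Q = -8 + 44 = 36$)
$J{\left(r \right)} = 432 + 108 r$ ($J{\left(r \right)} = 36 \left(3 r + 12\right) = 36 \left(12 + 3 r\right) = 432 + 108 r$)
$\frac{1}{J{\left(x{\left(-9 \right)} \right)} + E{\left(200,-150 \right)}} = \frac{1}{\left(432 + 108 \left(-11 - 9 - \frac{12}{-9}\right)\right) + 96} = \frac{1}{\left(432 + 108 \left(-11 - 9 - - \frac{4}{3}\right)\right) + 96} = \frac{1}{\left(432 + 108 \left(-11 - 9 + \frac{4}{3}\right)\right) + 96} = \frac{1}{\left(432 + 108 \left(- \frac{56}{3}\right)\right) + 96} = \frac{1}{\left(432 - 2016\right) + 96} = \frac{1}{-1584 + 96} = \frac{1}{-1488} = - \frac{1}{1488}$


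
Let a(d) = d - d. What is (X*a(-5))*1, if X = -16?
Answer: 0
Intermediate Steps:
a(d) = 0
(X*a(-5))*1 = -16*0*1 = 0*1 = 0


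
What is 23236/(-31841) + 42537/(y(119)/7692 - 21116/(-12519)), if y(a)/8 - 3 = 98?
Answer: 10868456588181671/457819513982 ≈ 23740.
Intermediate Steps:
y(a) = 808 (y(a) = 24 + 8*98 = 24 + 784 = 808)
23236/(-31841) + 42537/(y(119)/7692 - 21116/(-12519)) = 23236/(-31841) + 42537/(808/7692 - 21116/(-12519)) = 23236*(-1/31841) + 42537/(808*(1/7692) - 21116*(-1/12519)) = -23236/31841 + 42537/(202/1923 + 21116/12519) = -23236/31841 + 42537/(14378302/8024679) = -23236/31841 + 42537*(8024679/14378302) = -23236/31841 + 341345770623/14378302 = 10868456588181671/457819513982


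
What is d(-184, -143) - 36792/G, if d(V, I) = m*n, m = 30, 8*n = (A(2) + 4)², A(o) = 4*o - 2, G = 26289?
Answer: 1091287/2921 ≈ 373.60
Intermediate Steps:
A(o) = -2 + 4*o
n = 25/2 (n = ((-2 + 4*2) + 4)²/8 = ((-2 + 8) + 4)²/8 = (6 + 4)²/8 = (⅛)*10² = (⅛)*100 = 25/2 ≈ 12.500)
d(V, I) = 375 (d(V, I) = 30*(25/2) = 375)
d(-184, -143) - 36792/G = 375 - 36792/26289 = 375 - 36792*1/26289 = 375 - 4088/2921 = 1091287/2921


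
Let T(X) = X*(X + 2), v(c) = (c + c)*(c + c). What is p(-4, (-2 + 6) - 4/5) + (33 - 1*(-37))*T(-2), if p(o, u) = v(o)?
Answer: 64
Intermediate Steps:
v(c) = 4*c**2 (v(c) = (2*c)*(2*c) = 4*c**2)
T(X) = X*(2 + X)
p(o, u) = 4*o**2
p(-4, (-2 + 6) - 4/5) + (33 - 1*(-37))*T(-2) = 4*(-4)**2 + (33 - 1*(-37))*(-2*(2 - 2)) = 4*16 + (33 + 37)*(-2*0) = 64 + 70*0 = 64 + 0 = 64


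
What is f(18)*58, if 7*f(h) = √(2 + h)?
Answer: 116*√5/7 ≈ 37.055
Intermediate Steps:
f(h) = √(2 + h)/7
f(18)*58 = (√(2 + 18)/7)*58 = (√20/7)*58 = ((2*√5)/7)*58 = (2*√5/7)*58 = 116*√5/7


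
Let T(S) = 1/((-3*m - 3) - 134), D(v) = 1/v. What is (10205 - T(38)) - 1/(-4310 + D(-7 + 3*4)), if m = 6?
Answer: 34085691799/3340095 ≈ 10205.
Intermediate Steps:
T(S) = -1/155 (T(S) = 1/((-3*6 - 3) - 134) = 1/((-18 - 3) - 134) = 1/(-21 - 134) = 1/(-155) = -1/155)
(10205 - T(38)) - 1/(-4310 + D(-7 + 3*4)) = (10205 - 1*(-1/155)) - 1/(-4310 + 1/(-7 + 3*4)) = (10205 + 1/155) - 1/(-4310 + 1/(-7 + 12)) = 1581776/155 - 1/(-4310 + 1/5) = 1581776/155 - 1/(-21549/5) = 1581776/155 - 1*(-5/21549) = 1581776/155 + 5/21549 = 34085691799/3340095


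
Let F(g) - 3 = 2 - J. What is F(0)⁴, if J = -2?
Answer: 2401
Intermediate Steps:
F(g) = 7 (F(g) = 3 + (2 - 1*(-2)) = 3 + (2 + 2) = 3 + 4 = 7)
F(0)⁴ = 7⁴ = 2401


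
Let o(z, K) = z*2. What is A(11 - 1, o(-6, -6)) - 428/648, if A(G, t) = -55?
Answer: -9017/162 ≈ -55.661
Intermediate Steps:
o(z, K) = 2*z
A(11 - 1, o(-6, -6)) - 428/648 = -55 - 428/648 = -55 - 428*1/648 = -55 - 107/162 = -9017/162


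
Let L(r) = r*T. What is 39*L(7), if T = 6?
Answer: 1638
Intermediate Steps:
L(r) = 6*r (L(r) = r*6 = 6*r)
39*L(7) = 39*(6*7) = 39*42 = 1638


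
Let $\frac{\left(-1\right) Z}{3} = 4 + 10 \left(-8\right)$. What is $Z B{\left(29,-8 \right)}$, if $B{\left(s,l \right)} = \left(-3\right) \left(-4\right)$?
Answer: $2736$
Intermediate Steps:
$B{\left(s,l \right)} = 12$
$Z = 228$ ($Z = - 3 \left(4 + 10 \left(-8\right)\right) = - 3 \left(4 - 80\right) = \left(-3\right) \left(-76\right) = 228$)
$Z B{\left(29,-8 \right)} = 228 \cdot 12 = 2736$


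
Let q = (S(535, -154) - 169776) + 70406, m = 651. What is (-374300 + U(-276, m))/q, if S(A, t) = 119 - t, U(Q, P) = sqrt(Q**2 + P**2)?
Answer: 374300/99097 - 3*sqrt(55553)/99097 ≈ 3.7700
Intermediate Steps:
U(Q, P) = sqrt(P**2 + Q**2)
q = -99097 (q = ((119 - 1*(-154)) - 169776) + 70406 = ((119 + 154) - 169776) + 70406 = (273 - 169776) + 70406 = -169503 + 70406 = -99097)
(-374300 + U(-276, m))/q = (-374300 + sqrt(651**2 + (-276)**2))/(-99097) = (-374300 + sqrt(423801 + 76176))*(-1/99097) = (-374300 + sqrt(499977))*(-1/99097) = (-374300 + 3*sqrt(55553))*(-1/99097) = 374300/99097 - 3*sqrt(55553)/99097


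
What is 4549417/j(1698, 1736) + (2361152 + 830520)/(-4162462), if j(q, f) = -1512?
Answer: -9470800596359/3146821272 ≈ -3009.6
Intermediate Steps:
4549417/j(1698, 1736) + (2361152 + 830520)/(-4162462) = 4549417/(-1512) + (2361152 + 830520)/(-4162462) = 4549417*(-1/1512) + 3191672*(-1/4162462) = -4549417/1512 - 1595836/2081231 = -9470800596359/3146821272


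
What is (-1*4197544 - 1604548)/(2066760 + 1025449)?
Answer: -5802092/3092209 ≈ -1.8764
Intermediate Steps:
(-1*4197544 - 1604548)/(2066760 + 1025449) = (-4197544 - 1604548)/3092209 = -5802092*1/3092209 = -5802092/3092209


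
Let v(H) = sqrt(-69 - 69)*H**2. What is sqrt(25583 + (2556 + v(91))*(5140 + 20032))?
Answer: sqrt(64365215 + 208449332*I*sqrt(138)) ≈ 35454.0 + 34534.0*I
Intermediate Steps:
v(H) = I*sqrt(138)*H**2 (v(H) = sqrt(-138)*H**2 = (I*sqrt(138))*H**2 = I*sqrt(138)*H**2)
sqrt(25583 + (2556 + v(91))*(5140 + 20032)) = sqrt(25583 + (2556 + I*sqrt(138)*91**2)*(5140 + 20032)) = sqrt(25583 + (2556 + I*sqrt(138)*8281)*25172) = sqrt(25583 + (2556 + 8281*I*sqrt(138))*25172) = sqrt(25583 + (64339632 + 208449332*I*sqrt(138))) = sqrt(64365215 + 208449332*I*sqrt(138))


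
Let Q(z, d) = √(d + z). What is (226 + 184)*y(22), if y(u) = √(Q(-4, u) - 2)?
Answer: 410*√(-2 + 3*√2) ≈ 613.99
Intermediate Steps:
y(u) = √(-2 + √(-4 + u)) (y(u) = √(√(u - 4) - 2) = √(√(-4 + u) - 2) = √(-2 + √(-4 + u)))
(226 + 184)*y(22) = (226 + 184)*√(-2 + √(-4 + 22)) = 410*√(-2 + √18) = 410*√(-2 + 3*√2)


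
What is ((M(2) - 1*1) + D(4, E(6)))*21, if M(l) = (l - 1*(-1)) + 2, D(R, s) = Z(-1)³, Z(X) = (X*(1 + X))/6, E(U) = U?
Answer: 84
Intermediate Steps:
Z(X) = X*(1 + X)/6 (Z(X) = (X*(1 + X))*(⅙) = X*(1 + X)/6)
D(R, s) = 0 (D(R, s) = ((⅙)*(-1)*(1 - 1))³ = ((⅙)*(-1)*0)³ = 0³ = 0)
M(l) = 3 + l (M(l) = (l + 1) + 2 = (1 + l) + 2 = 3 + l)
((M(2) - 1*1) + D(4, E(6)))*21 = (((3 + 2) - 1*1) + 0)*21 = ((5 - 1) + 0)*21 = (4 + 0)*21 = 4*21 = 84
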